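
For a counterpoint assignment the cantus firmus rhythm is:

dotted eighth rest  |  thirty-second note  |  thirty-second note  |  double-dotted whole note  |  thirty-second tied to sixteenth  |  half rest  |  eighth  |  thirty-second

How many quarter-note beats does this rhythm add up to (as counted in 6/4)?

One quarter-note beat = 8 thirty-second notes.
Each duration in thirty-second notes: dotted eighth rest = 6; thirty-second note = 1; thirty-second note = 1; double-dotted whole note = 56; thirty-second tied to sixteenth (thirty-second + sixteenth) = 3; half rest = 16; eighth = 4; thirty-second = 1.
Altogether 6 + 1 + 1 + 56 + 3 + 16 + 4 + 1 = 88.
88 ÷ 8 = 11 beats.

11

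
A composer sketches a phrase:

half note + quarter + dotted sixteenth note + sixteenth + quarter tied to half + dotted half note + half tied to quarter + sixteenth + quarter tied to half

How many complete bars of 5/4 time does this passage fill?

One bar of 5/4 = 40 thirty-second notes.
Convert each value to thirty-second notes: half note = 16; quarter = 8; dotted sixteenth note = 3; sixteenth = 2; quarter tied to half (quarter + half) = 24; dotted half note = 24; half tied to quarter (half + quarter) = 24; sixteenth = 2; quarter tied to half (quarter + half) = 24.
Adding: 16 + 8 + 3 + 2 + 24 + 24 + 24 + 2 + 24 = 127.
127 ÷ 40 = 3 complete bars with 7 left over.

3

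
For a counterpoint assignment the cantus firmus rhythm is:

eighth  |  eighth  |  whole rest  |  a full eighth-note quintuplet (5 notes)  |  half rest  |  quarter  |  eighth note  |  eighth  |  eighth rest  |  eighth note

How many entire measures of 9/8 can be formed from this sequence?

2

One bar of 9/8 = 9 eighth notes.
In eighth notes: eighth = 1; eighth = 1; whole rest = 8; a full eighth-note quintuplet (5 notes) (five quintuplet eighths span one half) = 4; half rest = 4; quarter = 2; eighth note = 1; eighth = 1; eighth rest = 1; eighth note = 1.
Total: 1 + 1 + 8 + 4 + 4 + 2 + 1 + 1 + 1 + 1 = 24.
24 ÷ 9 = 2 complete bars with 6 left over.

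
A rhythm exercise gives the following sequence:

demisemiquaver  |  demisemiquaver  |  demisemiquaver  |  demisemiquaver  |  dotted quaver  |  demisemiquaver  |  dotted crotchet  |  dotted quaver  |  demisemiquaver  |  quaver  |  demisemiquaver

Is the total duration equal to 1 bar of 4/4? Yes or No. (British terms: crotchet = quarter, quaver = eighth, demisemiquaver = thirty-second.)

No

One bar of 4/4 = 32 thirty-second notes.
In thirty-second notes: demisemiquaver = 1; demisemiquaver = 1; demisemiquaver = 1; demisemiquaver = 1; dotted quaver = 6; demisemiquaver = 1; dotted crotchet = 12; dotted quaver = 6; demisemiquaver = 1; quaver = 4; demisemiquaver = 1.
Total: 1 + 1 + 1 + 1 + 6 + 1 + 12 + 6 + 1 + 4 + 1 = 35.
35 exceeds 32, so the answer is No.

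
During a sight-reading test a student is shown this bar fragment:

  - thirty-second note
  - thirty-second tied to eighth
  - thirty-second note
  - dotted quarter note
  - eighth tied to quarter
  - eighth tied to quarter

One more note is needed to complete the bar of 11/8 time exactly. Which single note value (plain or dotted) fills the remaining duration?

The bar of 11/8 = 44 thirty-second notes.
In thirty-second notes: thirty-second note = 1; thirty-second tied to eighth (thirty-second + eighth) = 5; thirty-second note = 1; dotted quarter note = 12; eighth tied to quarter (eighth + quarter) = 12; eighth tied to quarter (eighth + quarter) = 12.
Sum: 1 + 5 + 1 + 12 + 12 + 12 = 43.
Remaining: 44 − 43 = 1 thirty-second note, which is a thirty-second note.

thirty-second note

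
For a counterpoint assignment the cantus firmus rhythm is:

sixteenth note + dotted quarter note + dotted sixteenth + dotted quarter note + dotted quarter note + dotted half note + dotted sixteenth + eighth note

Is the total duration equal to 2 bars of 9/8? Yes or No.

One bar of 9/8 = 36 thirty-second notes, so 2 bars = 72.
Convert each value to thirty-second notes: sixteenth note = 2; dotted quarter note = 12; dotted sixteenth = 3; dotted quarter note = 12; dotted quarter note = 12; dotted half note = 24; dotted sixteenth = 3; eighth note = 4.
Altogether 2 + 12 + 3 + 12 + 12 + 24 + 3 + 4 = 72.
72 equals 72, so the answer is Yes.

Yes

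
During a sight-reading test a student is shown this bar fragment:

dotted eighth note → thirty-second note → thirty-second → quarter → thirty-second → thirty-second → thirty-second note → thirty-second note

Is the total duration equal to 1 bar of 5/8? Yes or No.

Yes

One bar of 5/8 = 20 thirty-second notes.
Convert each value to thirty-second notes: dotted eighth note = 6; thirty-second note = 1; thirty-second = 1; quarter = 8; thirty-second = 1; thirty-second = 1; thirty-second note = 1; thirty-second note = 1.
Altogether 6 + 1 + 1 + 8 + 1 + 1 + 1 + 1 = 20.
20 equals 20, so the answer is Yes.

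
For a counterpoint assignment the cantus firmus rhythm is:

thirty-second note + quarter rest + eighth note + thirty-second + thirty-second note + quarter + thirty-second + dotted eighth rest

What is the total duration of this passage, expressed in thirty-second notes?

30

In thirty-second notes: thirty-second note = 1; quarter rest = 8; eighth note = 4; thirty-second = 1; thirty-second note = 1; quarter = 8; thirty-second = 1; dotted eighth rest = 6.
Adding: 1 + 8 + 4 + 1 + 1 + 8 + 1 + 6 = 30 thirty-second notes.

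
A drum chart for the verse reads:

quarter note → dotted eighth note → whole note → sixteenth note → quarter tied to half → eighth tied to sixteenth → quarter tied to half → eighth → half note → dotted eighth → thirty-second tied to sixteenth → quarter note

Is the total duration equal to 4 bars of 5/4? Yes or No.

One bar of 5/4 = 40 thirty-second notes, so 4 bars = 160.
Convert each value to thirty-second notes: quarter note = 8; dotted eighth note = 6; whole note = 32; sixteenth note = 2; quarter tied to half (quarter + half) = 24; eighth tied to sixteenth (eighth + sixteenth) = 6; quarter tied to half (quarter + half) = 24; eighth = 4; half note = 16; dotted eighth = 6; thirty-second tied to sixteenth (thirty-second + sixteenth) = 3; quarter note = 8.
Total: 8 + 6 + 32 + 2 + 24 + 6 + 24 + 4 + 16 + 6 + 3 + 8 = 139.
139 falls short of 160, so the answer is No.

No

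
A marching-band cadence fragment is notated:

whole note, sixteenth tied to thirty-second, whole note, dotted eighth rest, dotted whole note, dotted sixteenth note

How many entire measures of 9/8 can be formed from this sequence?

One bar of 9/8 = 36 thirty-second notes.
Express everything in thirty-second notes: whole note = 32; sixteenth tied to thirty-second (sixteenth + thirty-second) = 3; whole note = 32; dotted eighth rest = 6; dotted whole note = 48; dotted sixteenth note = 3.
Sum: 32 + 3 + 32 + 6 + 48 + 3 = 124.
124 ÷ 36 = 3 complete bars with 16 left over.

3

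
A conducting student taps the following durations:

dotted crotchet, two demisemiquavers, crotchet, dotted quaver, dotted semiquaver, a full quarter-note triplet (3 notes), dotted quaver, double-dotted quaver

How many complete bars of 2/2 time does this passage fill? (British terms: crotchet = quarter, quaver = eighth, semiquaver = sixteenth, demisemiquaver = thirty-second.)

One bar of 2/2 = 32 thirty-second notes.
Working in thirty-second notes: dotted crotchet = 12; demisemiquaver = 1; demisemiquaver = 1; crotchet = 8; dotted quaver = 6; dotted semiquaver = 3; a full quarter-note triplet (3 notes) (three triplet quarters span one half) = 16; dotted quaver = 6; double-dotted quaver = 7.
Sum: 12 + 1 + 1 + 8 + 6 + 3 + 16 + 6 + 7 = 60.
60 ÷ 32 = 1 complete bar with 28 left over.

1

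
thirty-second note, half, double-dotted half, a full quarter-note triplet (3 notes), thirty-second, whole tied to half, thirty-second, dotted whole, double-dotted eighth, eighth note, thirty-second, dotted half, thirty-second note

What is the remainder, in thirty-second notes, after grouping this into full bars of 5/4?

36

One bar of 5/4 = 40 thirty-second notes.
Working in thirty-second notes: thirty-second note = 1; half = 16; double-dotted half = 28; a full quarter-note triplet (3 notes) (three triplet quarters span one half) = 16; thirty-second = 1; whole tied to half (whole + half) = 48; thirty-second = 1; dotted whole = 48; double-dotted eighth = 7; eighth note = 4; thirty-second = 1; dotted half = 24; thirty-second note = 1.
Altogether 1 + 16 + 28 + 16 + 1 + 48 + 1 + 48 + 7 + 4 + 1 + 24 + 1 = 196.
196 ÷ 40 = 4 complete bars with 36 thirty-second notes remaining.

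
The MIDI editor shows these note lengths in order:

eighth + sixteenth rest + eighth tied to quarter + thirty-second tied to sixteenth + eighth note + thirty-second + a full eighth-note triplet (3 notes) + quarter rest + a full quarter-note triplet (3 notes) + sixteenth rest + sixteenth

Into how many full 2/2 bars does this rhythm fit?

1

One bar of 2/2 = 32 thirty-second notes.
Convert each value to thirty-second notes: eighth = 4; sixteenth rest = 2; eighth tied to quarter (eighth + quarter) = 12; thirty-second tied to sixteenth (thirty-second + sixteenth) = 3; eighth note = 4; thirty-second = 1; a full eighth-note triplet (3 notes) (three triplet eighths span one quarter) = 8; quarter rest = 8; a full quarter-note triplet (3 notes) (three triplet quarters span one half) = 16; sixteenth rest = 2; sixteenth = 2.
Adding: 4 + 2 + 12 + 3 + 4 + 1 + 8 + 8 + 16 + 2 + 2 = 62.
62 ÷ 32 = 1 complete bar with 30 left over.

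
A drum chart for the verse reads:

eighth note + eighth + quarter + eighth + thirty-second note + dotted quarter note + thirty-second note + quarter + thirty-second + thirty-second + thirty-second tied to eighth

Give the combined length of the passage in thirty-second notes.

49

Convert each value to thirty-second notes: eighth note = 4; eighth = 4; quarter = 8; eighth = 4; thirty-second note = 1; dotted quarter note = 12; thirty-second note = 1; quarter = 8; thirty-second = 1; thirty-second = 1; thirty-second tied to eighth (thirty-second + eighth) = 5.
Sum: 4 + 4 + 8 + 4 + 1 + 12 + 1 + 8 + 1 + 1 + 5 = 49 thirty-second notes.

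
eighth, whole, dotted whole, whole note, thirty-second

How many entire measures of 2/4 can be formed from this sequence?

One bar of 2/4 = 16 thirty-second notes.
Each duration in thirty-second notes: eighth = 4; whole = 32; dotted whole = 48; whole note = 32; thirty-second = 1.
Total: 4 + 32 + 48 + 32 + 1 = 117.
117 ÷ 16 = 7 complete bars with 5 left over.

7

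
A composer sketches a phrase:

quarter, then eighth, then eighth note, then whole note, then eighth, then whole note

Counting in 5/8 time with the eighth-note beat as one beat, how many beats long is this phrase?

One eighth-note beat = 2 sixteenth notes.
Working in sixteenth notes: quarter = 4; eighth = 2; eighth note = 2; whole note = 16; eighth = 2; whole note = 16.
Altogether 4 + 2 + 2 + 16 + 2 + 16 = 42.
42 ÷ 2 = 21 beats.

21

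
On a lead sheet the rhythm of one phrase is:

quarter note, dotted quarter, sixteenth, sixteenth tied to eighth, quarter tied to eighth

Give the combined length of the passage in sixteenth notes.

Express everything in sixteenth notes: quarter note = 4; dotted quarter = 6; sixteenth = 1; sixteenth tied to eighth (sixteenth + eighth) = 3; quarter tied to eighth (quarter + eighth) = 6.
Altogether 4 + 6 + 1 + 3 + 6 = 20 sixteenth notes.

20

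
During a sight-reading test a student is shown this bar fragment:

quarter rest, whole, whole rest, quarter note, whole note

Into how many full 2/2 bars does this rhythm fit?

One bar of 2/2 = 4 quarter notes.
In quarter notes: quarter rest = 1; whole = 4; whole rest = 4; quarter note = 1; whole note = 4.
Adding: 1 + 4 + 4 + 1 + 4 = 14.
14 ÷ 4 = 3 complete bars with 2 left over.

3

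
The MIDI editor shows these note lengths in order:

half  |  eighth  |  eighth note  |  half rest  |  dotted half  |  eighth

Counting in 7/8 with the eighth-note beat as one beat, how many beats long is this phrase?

17

One eighth-note beat = 2 sixteenth notes.
Each duration in sixteenth notes: half = 8; eighth = 2; eighth note = 2; half rest = 8; dotted half = 12; eighth = 2.
Adding: 8 + 2 + 2 + 8 + 12 + 2 = 34.
34 ÷ 2 = 17 beats.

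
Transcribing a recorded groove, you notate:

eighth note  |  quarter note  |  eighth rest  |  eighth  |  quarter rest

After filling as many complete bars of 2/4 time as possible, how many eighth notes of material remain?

One bar of 2/4 = 4 eighth notes.
Convert each value to eighth notes: eighth note = 1; quarter note = 2; eighth rest = 1; eighth = 1; quarter rest = 2.
Altogether 1 + 2 + 1 + 1 + 2 = 7.
7 ÷ 4 = 1 complete bar with 3 eighth notes remaining.

3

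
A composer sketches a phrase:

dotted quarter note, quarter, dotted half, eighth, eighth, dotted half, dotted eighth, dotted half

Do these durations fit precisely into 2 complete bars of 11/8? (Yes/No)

One bar of 11/8 = 22 sixteenth notes, so 2 bars = 44.
Working in sixteenth notes: dotted quarter note = 6; quarter = 4; dotted half = 12; eighth = 2; eighth = 2; dotted half = 12; dotted eighth = 3; dotted half = 12.
Adding: 6 + 4 + 12 + 2 + 2 + 12 + 3 + 12 = 53.
53 exceeds 44, so the answer is No.

No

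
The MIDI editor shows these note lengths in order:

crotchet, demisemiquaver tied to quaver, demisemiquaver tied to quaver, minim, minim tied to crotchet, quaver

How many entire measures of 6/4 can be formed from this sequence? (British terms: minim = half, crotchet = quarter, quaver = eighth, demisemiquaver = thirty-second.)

1

One bar of 6/4 = 48 thirty-second notes.
Convert each value to thirty-second notes: crotchet = 8; demisemiquaver tied to quaver (demisemiquaver + quaver) = 5; demisemiquaver tied to quaver (demisemiquaver + quaver) = 5; minim = 16; minim tied to crotchet (minim + crotchet) = 24; quaver = 4.
Total: 8 + 5 + 5 + 16 + 24 + 4 = 62.
62 ÷ 48 = 1 complete bar with 14 left over.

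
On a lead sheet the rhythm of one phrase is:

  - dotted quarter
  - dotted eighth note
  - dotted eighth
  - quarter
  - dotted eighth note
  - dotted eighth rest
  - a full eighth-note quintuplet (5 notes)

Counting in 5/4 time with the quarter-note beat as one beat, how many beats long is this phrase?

7.5

One quarter-note beat = 4 sixteenth notes.
Express everything in sixteenth notes: dotted quarter = 6; dotted eighth note = 3; dotted eighth = 3; quarter = 4; dotted eighth note = 3; dotted eighth rest = 3; a full eighth-note quintuplet (5 notes) (five quintuplet eighths span one half) = 8.
Total: 6 + 3 + 3 + 4 + 3 + 3 + 8 = 30.
30 ÷ 4 = 7.5 beats.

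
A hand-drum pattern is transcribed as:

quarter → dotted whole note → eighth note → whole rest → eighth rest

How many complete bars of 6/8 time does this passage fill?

One bar of 6/8 = 6 eighth notes.
Express everything in eighth notes: quarter = 2; dotted whole note = 12; eighth note = 1; whole rest = 8; eighth rest = 1.
Total: 2 + 12 + 1 + 8 + 1 = 24.
24 ÷ 6 = 4 complete bars with 0 left over.

4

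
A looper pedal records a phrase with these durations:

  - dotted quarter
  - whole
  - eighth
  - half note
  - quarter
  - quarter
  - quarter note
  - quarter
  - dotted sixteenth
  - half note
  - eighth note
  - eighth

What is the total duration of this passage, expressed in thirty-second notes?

123

Working in thirty-second notes: dotted quarter = 12; whole = 32; eighth = 4; half note = 16; quarter = 8; quarter = 8; quarter note = 8; quarter = 8; dotted sixteenth = 3; half note = 16; eighth note = 4; eighth = 4.
Total: 12 + 32 + 4 + 16 + 8 + 8 + 8 + 8 + 3 + 16 + 4 + 4 = 123 thirty-second notes.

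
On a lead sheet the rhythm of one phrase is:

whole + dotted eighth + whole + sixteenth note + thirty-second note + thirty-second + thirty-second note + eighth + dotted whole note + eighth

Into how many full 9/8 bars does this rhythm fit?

3

One bar of 9/8 = 36 thirty-second notes.
Each duration in thirty-second notes: whole = 32; dotted eighth = 6; whole = 32; sixteenth note = 2; thirty-second note = 1; thirty-second = 1; thirty-second note = 1; eighth = 4; dotted whole note = 48; eighth = 4.
Total: 32 + 6 + 32 + 2 + 1 + 1 + 1 + 4 + 48 + 4 = 131.
131 ÷ 36 = 3 complete bars with 23 left over.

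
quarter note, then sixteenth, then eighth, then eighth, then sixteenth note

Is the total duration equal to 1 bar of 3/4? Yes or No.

One bar of 3/4 = 12 sixteenth notes.
Each duration in sixteenth notes: quarter note = 4; sixteenth = 1; eighth = 2; eighth = 2; sixteenth note = 1.
Altogether 4 + 1 + 2 + 2 + 1 = 10.
10 falls short of 12, so the answer is No.

No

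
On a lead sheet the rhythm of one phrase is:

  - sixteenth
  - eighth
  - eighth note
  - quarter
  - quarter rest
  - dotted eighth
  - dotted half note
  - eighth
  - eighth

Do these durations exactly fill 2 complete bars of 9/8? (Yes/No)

No

One bar of 9/8 = 18 sixteenth notes, so 2 bars = 36.
In sixteenth notes: sixteenth = 1; eighth = 2; eighth note = 2; quarter = 4; quarter rest = 4; dotted eighth = 3; dotted half note = 12; eighth = 2; eighth = 2.
Sum: 1 + 2 + 2 + 4 + 4 + 3 + 12 + 2 + 2 = 32.
32 falls short of 36, so the answer is No.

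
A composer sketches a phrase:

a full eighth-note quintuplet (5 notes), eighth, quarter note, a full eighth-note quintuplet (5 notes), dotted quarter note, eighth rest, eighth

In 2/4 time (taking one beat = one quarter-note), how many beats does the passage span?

8

One quarter-note beat = 2 eighth notes.
Convert each value to eighth notes: a full eighth-note quintuplet (5 notes) (five quintuplet eighths span one half) = 4; eighth = 1; quarter note = 2; a full eighth-note quintuplet (5 notes) (five quintuplet eighths span one half) = 4; dotted quarter note = 3; eighth rest = 1; eighth = 1.
Total: 4 + 1 + 2 + 4 + 3 + 1 + 1 = 16.
16 ÷ 2 = 8 beats.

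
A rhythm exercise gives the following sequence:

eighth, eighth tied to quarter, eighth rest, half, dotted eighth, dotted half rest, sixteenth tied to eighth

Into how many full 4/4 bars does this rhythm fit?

One bar of 4/4 = 16 sixteenth notes.
Each duration in sixteenth notes: eighth = 2; eighth tied to quarter (eighth + quarter) = 6; eighth rest = 2; half = 8; dotted eighth = 3; dotted half rest = 12; sixteenth tied to eighth (sixteenth + eighth) = 3.
Adding: 2 + 6 + 2 + 8 + 3 + 12 + 3 = 36.
36 ÷ 16 = 2 complete bars with 4 left over.

2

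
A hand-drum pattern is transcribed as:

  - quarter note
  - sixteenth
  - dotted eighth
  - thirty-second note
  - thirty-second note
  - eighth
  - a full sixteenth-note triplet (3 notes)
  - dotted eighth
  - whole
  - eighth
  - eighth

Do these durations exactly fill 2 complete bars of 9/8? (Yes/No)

Yes

One bar of 9/8 = 36 thirty-second notes, so 2 bars = 72.
In thirty-second notes: quarter note = 8; sixteenth = 2; dotted eighth = 6; thirty-second note = 1; thirty-second note = 1; eighth = 4; a full sixteenth-note triplet (3 notes) (three triplet sixteenths span one eighth) = 4; dotted eighth = 6; whole = 32; eighth = 4; eighth = 4.
Total: 8 + 2 + 6 + 1 + 1 + 4 + 4 + 6 + 32 + 4 + 4 = 72.
72 equals 72, so the answer is Yes.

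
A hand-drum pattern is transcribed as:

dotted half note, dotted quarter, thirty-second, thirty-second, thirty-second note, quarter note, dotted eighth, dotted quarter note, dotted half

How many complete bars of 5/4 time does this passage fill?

One bar of 5/4 = 40 thirty-second notes.
Each duration in thirty-second notes: dotted half note = 24; dotted quarter = 12; thirty-second = 1; thirty-second = 1; thirty-second note = 1; quarter note = 8; dotted eighth = 6; dotted quarter note = 12; dotted half = 24.
Sum: 24 + 12 + 1 + 1 + 1 + 8 + 6 + 12 + 24 = 89.
89 ÷ 40 = 2 complete bars with 9 left over.

2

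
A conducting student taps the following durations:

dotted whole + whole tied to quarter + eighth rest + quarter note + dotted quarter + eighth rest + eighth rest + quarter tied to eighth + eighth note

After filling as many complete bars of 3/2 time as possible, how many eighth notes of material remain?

10

One bar of 3/2 = 12 eighth notes.
In eighth notes: dotted whole = 12; whole tied to quarter (whole + quarter) = 10; eighth rest = 1; quarter note = 2; dotted quarter = 3; eighth rest = 1; eighth rest = 1; quarter tied to eighth (quarter + eighth) = 3; eighth note = 1.
Adding: 12 + 10 + 1 + 2 + 3 + 1 + 1 + 3 + 1 = 34.
34 ÷ 12 = 2 complete bars with 10 eighth notes remaining.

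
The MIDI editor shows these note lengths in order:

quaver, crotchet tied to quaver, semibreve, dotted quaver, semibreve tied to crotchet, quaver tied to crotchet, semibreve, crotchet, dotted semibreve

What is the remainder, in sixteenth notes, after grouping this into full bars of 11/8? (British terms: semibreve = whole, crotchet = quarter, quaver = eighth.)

One bar of 11/8 = 22 sixteenth notes.
Convert each value to sixteenth notes: quaver = 2; crotchet tied to quaver (crotchet + quaver) = 6; semibreve = 16; dotted quaver = 3; semibreve tied to crotchet (semibreve + crotchet) = 20; quaver tied to crotchet (quaver + crotchet) = 6; semibreve = 16; crotchet = 4; dotted semibreve = 24.
Adding: 2 + 6 + 16 + 3 + 20 + 6 + 16 + 4 + 24 = 97.
97 ÷ 22 = 4 complete bars with 9 sixteenth notes remaining.

9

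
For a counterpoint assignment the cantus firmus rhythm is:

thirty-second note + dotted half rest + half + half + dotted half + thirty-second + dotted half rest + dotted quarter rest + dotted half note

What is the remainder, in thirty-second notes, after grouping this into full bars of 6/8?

One bar of 6/8 = 24 thirty-second notes.
Convert each value to thirty-second notes: thirty-second note = 1; dotted half rest = 24; half = 16; half = 16; dotted half = 24; thirty-second = 1; dotted half rest = 24; dotted quarter rest = 12; dotted half note = 24.
Altogether 1 + 24 + 16 + 16 + 24 + 1 + 24 + 12 + 24 = 142.
142 ÷ 24 = 5 complete bars with 22 thirty-second notes remaining.

22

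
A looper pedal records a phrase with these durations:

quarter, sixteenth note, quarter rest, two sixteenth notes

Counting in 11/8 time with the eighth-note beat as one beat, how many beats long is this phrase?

One eighth-note beat = 2 sixteenth notes.
Convert each value to sixteenth notes: quarter = 4; sixteenth note = 1; quarter rest = 4; sixteenth note = 1; sixteenth note = 1.
Sum: 4 + 1 + 4 + 1 + 1 = 11.
11 ÷ 2 = 5.5 beats.

5.5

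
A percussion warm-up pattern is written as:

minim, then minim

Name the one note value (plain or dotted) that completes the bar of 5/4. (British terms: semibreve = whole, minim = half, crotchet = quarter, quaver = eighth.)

quarter note

The bar of 5/4 = 5 quarter notes.
Express everything in quarter notes: minim = 2; minim = 2.
Total: 2 + 2 = 4.
Remaining: 5 − 4 = 1 quarter note, which is a quarter note.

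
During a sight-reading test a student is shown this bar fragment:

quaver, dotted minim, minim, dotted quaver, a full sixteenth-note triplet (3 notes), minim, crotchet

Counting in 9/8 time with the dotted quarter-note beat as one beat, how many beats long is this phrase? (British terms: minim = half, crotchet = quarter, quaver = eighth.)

One dotted quarter-note beat = 6 sixteenth notes.
Express everything in sixteenth notes: quaver = 2; dotted minim = 12; minim = 8; dotted quaver = 3; a full sixteenth-note triplet (3 notes) (three triplet sixteenths span one eighth) = 2; minim = 8; crotchet = 4.
Adding: 2 + 12 + 8 + 3 + 2 + 8 + 4 = 39.
39 ÷ 6 = 6.5 beats.

6.5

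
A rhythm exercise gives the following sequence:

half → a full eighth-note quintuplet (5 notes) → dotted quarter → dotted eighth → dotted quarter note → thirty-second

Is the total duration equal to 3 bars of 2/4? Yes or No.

No

One bar of 2/4 = 16 thirty-second notes, so 3 bars = 48.
In thirty-second notes: half = 16; a full eighth-note quintuplet (5 notes) (five quintuplet eighths span one half) = 16; dotted quarter = 12; dotted eighth = 6; dotted quarter note = 12; thirty-second = 1.
Adding: 16 + 16 + 12 + 6 + 12 + 1 = 63.
63 exceeds 48, so the answer is No.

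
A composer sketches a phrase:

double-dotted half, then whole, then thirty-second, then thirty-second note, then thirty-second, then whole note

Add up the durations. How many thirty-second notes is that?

In thirty-second notes: double-dotted half = 28; whole = 32; thirty-second = 1; thirty-second note = 1; thirty-second = 1; whole note = 32.
Adding: 28 + 32 + 1 + 1 + 1 + 32 = 95 thirty-second notes.

95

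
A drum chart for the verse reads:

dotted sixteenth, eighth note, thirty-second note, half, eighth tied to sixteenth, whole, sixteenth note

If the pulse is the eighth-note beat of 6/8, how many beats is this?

One eighth-note beat = 4 thirty-second notes.
In thirty-second notes: dotted sixteenth = 3; eighth note = 4; thirty-second note = 1; half = 16; eighth tied to sixteenth (eighth + sixteenth) = 6; whole = 32; sixteenth note = 2.
Altogether 3 + 4 + 1 + 16 + 6 + 32 + 2 = 64.
64 ÷ 4 = 16 beats.

16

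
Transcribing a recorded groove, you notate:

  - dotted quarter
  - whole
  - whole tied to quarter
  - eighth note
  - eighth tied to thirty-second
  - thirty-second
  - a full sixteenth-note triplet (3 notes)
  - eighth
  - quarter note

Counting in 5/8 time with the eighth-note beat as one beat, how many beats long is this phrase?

One eighth-note beat = 4 thirty-second notes.
Convert each value to thirty-second notes: dotted quarter = 12; whole = 32; whole tied to quarter (whole + quarter) = 40; eighth note = 4; eighth tied to thirty-second (eighth + thirty-second) = 5; thirty-second = 1; a full sixteenth-note triplet (3 notes) (three triplet sixteenths span one eighth) = 4; eighth = 4; quarter note = 8.
Adding: 12 + 32 + 40 + 4 + 5 + 1 + 4 + 4 + 8 = 110.
110 ÷ 4 = 27.5 beats.

27.5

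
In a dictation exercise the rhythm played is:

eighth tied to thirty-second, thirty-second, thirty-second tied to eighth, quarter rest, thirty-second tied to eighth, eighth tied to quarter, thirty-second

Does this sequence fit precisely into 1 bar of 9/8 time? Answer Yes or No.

No

One bar of 9/8 = 36 thirty-second notes.
In thirty-second notes: eighth tied to thirty-second (eighth + thirty-second) = 5; thirty-second = 1; thirty-second tied to eighth (thirty-second + eighth) = 5; quarter rest = 8; thirty-second tied to eighth (thirty-second + eighth) = 5; eighth tied to quarter (eighth + quarter) = 12; thirty-second = 1.
Altogether 5 + 1 + 5 + 8 + 5 + 12 + 1 = 37.
37 exceeds 36, so the answer is No.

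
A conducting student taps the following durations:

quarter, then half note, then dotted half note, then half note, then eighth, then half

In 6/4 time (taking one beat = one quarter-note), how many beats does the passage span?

10.5

One quarter-note beat = 2 eighth notes.
Working in eighth notes: quarter = 2; half note = 4; dotted half note = 6; half note = 4; eighth = 1; half = 4.
Sum: 2 + 4 + 6 + 4 + 1 + 4 = 21.
21 ÷ 2 = 10.5 beats.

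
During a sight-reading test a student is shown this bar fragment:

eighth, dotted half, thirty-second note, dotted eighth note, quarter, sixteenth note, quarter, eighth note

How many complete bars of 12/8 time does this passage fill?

One bar of 12/8 = 48 thirty-second notes.
Each duration in thirty-second notes: eighth = 4; dotted half = 24; thirty-second note = 1; dotted eighth note = 6; quarter = 8; sixteenth note = 2; quarter = 8; eighth note = 4.
Adding: 4 + 24 + 1 + 6 + 8 + 2 + 8 + 4 = 57.
57 ÷ 48 = 1 complete bar with 9 left over.

1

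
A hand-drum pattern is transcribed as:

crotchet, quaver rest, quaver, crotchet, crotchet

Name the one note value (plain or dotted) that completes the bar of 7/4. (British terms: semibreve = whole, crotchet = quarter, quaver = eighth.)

The bar of 7/4 = 14 eighth notes.
Working in eighth notes: crotchet = 2; quaver rest = 1; quaver = 1; crotchet = 2; crotchet = 2.
Adding: 2 + 1 + 1 + 2 + 2 = 8.
Remaining: 14 − 8 = 6 eighth notes, which is a dotted half note.

dotted half note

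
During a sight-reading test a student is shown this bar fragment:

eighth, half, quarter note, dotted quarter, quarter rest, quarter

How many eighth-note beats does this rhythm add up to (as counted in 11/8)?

One eighth-note beat = 2 sixteenth notes.
Working in sixteenth notes: eighth = 2; half = 8; quarter note = 4; dotted quarter = 6; quarter rest = 4; quarter = 4.
Total: 2 + 8 + 4 + 6 + 4 + 4 = 28.
28 ÷ 2 = 14 beats.

14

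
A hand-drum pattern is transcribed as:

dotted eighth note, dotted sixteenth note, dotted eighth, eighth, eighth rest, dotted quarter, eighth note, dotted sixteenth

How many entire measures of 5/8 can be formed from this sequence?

2

One bar of 5/8 = 20 thirty-second notes.
Working in thirty-second notes: dotted eighth note = 6; dotted sixteenth note = 3; dotted eighth = 6; eighth = 4; eighth rest = 4; dotted quarter = 12; eighth note = 4; dotted sixteenth = 3.
Adding: 6 + 3 + 6 + 4 + 4 + 12 + 4 + 3 = 42.
42 ÷ 20 = 2 complete bars with 2 left over.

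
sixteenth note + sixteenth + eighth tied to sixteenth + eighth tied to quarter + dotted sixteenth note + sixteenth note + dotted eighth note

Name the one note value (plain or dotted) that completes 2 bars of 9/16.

2 bars of 9/16 = 36 thirty-second notes.
Working in thirty-second notes: sixteenth note = 2; sixteenth = 2; eighth tied to sixteenth (eighth + sixteenth) = 6; eighth tied to quarter (eighth + quarter) = 12; dotted sixteenth note = 3; sixteenth note = 2; dotted eighth note = 6.
Total: 2 + 2 + 6 + 12 + 3 + 2 + 6 = 33.
Remaining: 36 − 33 = 3 thirty-second notes, which is a dotted sixteenth note.

dotted sixteenth note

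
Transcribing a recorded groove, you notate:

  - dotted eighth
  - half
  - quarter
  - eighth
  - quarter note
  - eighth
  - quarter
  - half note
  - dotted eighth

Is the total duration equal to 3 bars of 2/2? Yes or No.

No

One bar of 2/2 = 16 sixteenth notes, so 3 bars = 48.
In sixteenth notes: dotted eighth = 3; half = 8; quarter = 4; eighth = 2; quarter note = 4; eighth = 2; quarter = 4; half note = 8; dotted eighth = 3.
Sum: 3 + 8 + 4 + 2 + 4 + 2 + 4 + 8 + 3 = 38.
38 falls short of 48, so the answer is No.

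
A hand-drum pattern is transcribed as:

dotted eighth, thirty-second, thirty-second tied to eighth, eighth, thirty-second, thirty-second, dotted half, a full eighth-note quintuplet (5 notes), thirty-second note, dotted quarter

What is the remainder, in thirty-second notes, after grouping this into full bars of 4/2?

7

One bar of 4/2 = 64 thirty-second notes.
Convert each value to thirty-second notes: dotted eighth = 6; thirty-second = 1; thirty-second tied to eighth (thirty-second + eighth) = 5; eighth = 4; thirty-second = 1; thirty-second = 1; dotted half = 24; a full eighth-note quintuplet (5 notes) (five quintuplet eighths span one half) = 16; thirty-second note = 1; dotted quarter = 12.
Sum: 6 + 1 + 5 + 4 + 1 + 1 + 24 + 16 + 1 + 12 = 71.
71 ÷ 64 = 1 complete bar with 7 thirty-second notes remaining.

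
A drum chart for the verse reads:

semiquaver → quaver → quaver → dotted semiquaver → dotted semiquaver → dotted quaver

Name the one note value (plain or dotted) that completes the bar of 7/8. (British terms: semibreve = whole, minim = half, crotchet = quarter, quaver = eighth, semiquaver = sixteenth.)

dotted eighth note

The bar of 7/8 = 28 thirty-second notes.
Express everything in thirty-second notes: semiquaver = 2; quaver = 4; quaver = 4; dotted semiquaver = 3; dotted semiquaver = 3; dotted quaver = 6.
Total: 2 + 4 + 4 + 3 + 3 + 6 = 22.
Remaining: 28 − 22 = 6 thirty-second notes, which is a dotted eighth note.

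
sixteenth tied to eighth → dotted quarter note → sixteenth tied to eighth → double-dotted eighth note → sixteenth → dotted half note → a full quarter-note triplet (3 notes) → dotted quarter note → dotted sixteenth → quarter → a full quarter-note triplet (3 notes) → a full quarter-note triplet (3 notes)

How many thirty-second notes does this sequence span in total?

Each duration in thirty-second notes: sixteenth tied to eighth (sixteenth + eighth) = 6; dotted quarter note = 12; sixteenth tied to eighth (sixteenth + eighth) = 6; double-dotted eighth note = 7; sixteenth = 2; dotted half note = 24; a full quarter-note triplet (3 notes) (three triplet quarters span one half) = 16; dotted quarter note = 12; dotted sixteenth = 3; quarter = 8; a full quarter-note triplet (3 notes) (three triplet quarters span one half) = 16; a full quarter-note triplet (3 notes) (three triplet quarters span one half) = 16.
Sum: 6 + 12 + 6 + 7 + 2 + 24 + 16 + 12 + 3 + 8 + 16 + 16 = 128 thirty-second notes.

128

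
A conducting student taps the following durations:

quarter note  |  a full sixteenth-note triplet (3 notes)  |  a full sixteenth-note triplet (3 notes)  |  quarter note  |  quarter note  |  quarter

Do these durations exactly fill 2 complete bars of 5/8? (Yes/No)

Yes

One bar of 5/8 = 5 eighth notes, so 2 bars = 10.
Convert each value to eighth notes: quarter note = 2; a full sixteenth-note triplet (3 notes) (three triplet sixteenths span one eighth) = 1; a full sixteenth-note triplet (3 notes) (three triplet sixteenths span one eighth) = 1; quarter note = 2; quarter note = 2; quarter = 2.
Adding: 2 + 1 + 1 + 2 + 2 + 2 = 10.
10 equals 10, so the answer is Yes.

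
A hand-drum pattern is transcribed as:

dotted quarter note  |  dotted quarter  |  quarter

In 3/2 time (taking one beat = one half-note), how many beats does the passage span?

One half-note beat = 4 eighth notes.
Each duration in eighth notes: dotted quarter note = 3; dotted quarter = 3; quarter = 2.
Total: 3 + 3 + 2 = 8.
8 ÷ 4 = 2 beats.

2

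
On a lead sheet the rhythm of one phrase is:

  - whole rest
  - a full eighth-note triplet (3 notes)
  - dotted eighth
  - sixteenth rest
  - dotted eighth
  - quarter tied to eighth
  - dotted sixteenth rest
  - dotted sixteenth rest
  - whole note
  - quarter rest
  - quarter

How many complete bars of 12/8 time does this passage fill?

One bar of 12/8 = 48 thirty-second notes.
In thirty-second notes: whole rest = 32; a full eighth-note triplet (3 notes) (three triplet eighths span one quarter) = 8; dotted eighth = 6; sixteenth rest = 2; dotted eighth = 6; quarter tied to eighth (quarter + eighth) = 12; dotted sixteenth rest = 3; dotted sixteenth rest = 3; whole note = 32; quarter rest = 8; quarter = 8.
Adding: 32 + 8 + 6 + 2 + 6 + 12 + 3 + 3 + 32 + 8 + 8 = 120.
120 ÷ 48 = 2 complete bars with 24 left over.

2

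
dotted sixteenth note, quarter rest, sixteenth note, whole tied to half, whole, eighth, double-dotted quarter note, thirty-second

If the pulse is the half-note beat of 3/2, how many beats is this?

7

One half-note beat = 16 thirty-second notes.
Convert each value to thirty-second notes: dotted sixteenth note = 3; quarter rest = 8; sixteenth note = 2; whole tied to half (whole + half) = 48; whole = 32; eighth = 4; double-dotted quarter note = 14; thirty-second = 1.
Altogether 3 + 8 + 2 + 48 + 32 + 4 + 14 + 1 = 112.
112 ÷ 16 = 7 beats.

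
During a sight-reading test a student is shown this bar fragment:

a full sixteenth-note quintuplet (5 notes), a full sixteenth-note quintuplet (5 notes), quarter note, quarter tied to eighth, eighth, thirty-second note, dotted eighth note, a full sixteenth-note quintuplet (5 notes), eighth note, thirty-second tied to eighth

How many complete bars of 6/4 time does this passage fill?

One bar of 6/4 = 48 thirty-second notes.
In thirty-second notes: a full sixteenth-note quintuplet (5 notes) (five quintuplet sixteenths span one quarter) = 8; a full sixteenth-note quintuplet (5 notes) (five quintuplet sixteenths span one quarter) = 8; quarter note = 8; quarter tied to eighth (quarter + eighth) = 12; eighth = 4; thirty-second note = 1; dotted eighth note = 6; a full sixteenth-note quintuplet (5 notes) (five quintuplet sixteenths span one quarter) = 8; eighth note = 4; thirty-second tied to eighth (thirty-second + eighth) = 5.
Altogether 8 + 8 + 8 + 12 + 4 + 1 + 6 + 8 + 4 + 5 = 64.
64 ÷ 48 = 1 complete bar with 16 left over.

1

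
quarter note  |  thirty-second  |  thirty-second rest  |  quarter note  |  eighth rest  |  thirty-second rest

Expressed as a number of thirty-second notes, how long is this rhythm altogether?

23

Each duration in thirty-second notes: quarter note = 8; thirty-second = 1; thirty-second rest = 1; quarter note = 8; eighth rest = 4; thirty-second rest = 1.
Total: 8 + 1 + 1 + 8 + 4 + 1 = 23 thirty-second notes.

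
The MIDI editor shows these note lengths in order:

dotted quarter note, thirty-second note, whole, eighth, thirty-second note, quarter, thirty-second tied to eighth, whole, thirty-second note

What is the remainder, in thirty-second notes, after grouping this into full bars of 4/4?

One bar of 4/4 = 32 thirty-second notes.
Each duration in thirty-second notes: dotted quarter note = 12; thirty-second note = 1; whole = 32; eighth = 4; thirty-second note = 1; quarter = 8; thirty-second tied to eighth (thirty-second + eighth) = 5; whole = 32; thirty-second note = 1.
Total: 12 + 1 + 32 + 4 + 1 + 8 + 5 + 32 + 1 = 96.
96 ÷ 32 = 3 complete bars with 0 thirty-second notes remaining.

0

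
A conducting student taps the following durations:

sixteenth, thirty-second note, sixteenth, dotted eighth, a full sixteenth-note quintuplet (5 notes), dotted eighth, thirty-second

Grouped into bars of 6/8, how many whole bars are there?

1

One bar of 6/8 = 24 thirty-second notes.
Working in thirty-second notes: sixteenth = 2; thirty-second note = 1; sixteenth = 2; dotted eighth = 6; a full sixteenth-note quintuplet (5 notes) (five quintuplet sixteenths span one quarter) = 8; dotted eighth = 6; thirty-second = 1.
Altogether 2 + 1 + 2 + 6 + 8 + 6 + 1 = 26.
26 ÷ 24 = 1 complete bar with 2 left over.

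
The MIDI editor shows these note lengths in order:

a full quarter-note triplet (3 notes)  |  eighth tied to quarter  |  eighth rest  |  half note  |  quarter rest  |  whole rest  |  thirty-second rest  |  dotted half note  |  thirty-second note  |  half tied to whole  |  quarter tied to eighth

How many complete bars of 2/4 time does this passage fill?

One bar of 2/4 = 16 thirty-second notes.
In thirty-second notes: a full quarter-note triplet (3 notes) (three triplet quarters span one half) = 16; eighth tied to quarter (eighth + quarter) = 12; eighth rest = 4; half note = 16; quarter rest = 8; whole rest = 32; thirty-second rest = 1; dotted half note = 24; thirty-second note = 1; half tied to whole (half + whole) = 48; quarter tied to eighth (quarter + eighth) = 12.
Adding: 16 + 12 + 4 + 16 + 8 + 32 + 1 + 24 + 1 + 48 + 12 = 174.
174 ÷ 16 = 10 complete bars with 14 left over.

10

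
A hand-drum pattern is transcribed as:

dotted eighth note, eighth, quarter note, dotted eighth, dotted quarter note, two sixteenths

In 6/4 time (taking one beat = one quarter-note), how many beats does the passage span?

5

One quarter-note beat = 4 sixteenth notes.
In sixteenth notes: dotted eighth note = 3; eighth = 2; quarter note = 4; dotted eighth = 3; dotted quarter note = 6; sixteenth = 1; sixteenth = 1.
Altogether 3 + 2 + 4 + 3 + 6 + 1 + 1 = 20.
20 ÷ 4 = 5 beats.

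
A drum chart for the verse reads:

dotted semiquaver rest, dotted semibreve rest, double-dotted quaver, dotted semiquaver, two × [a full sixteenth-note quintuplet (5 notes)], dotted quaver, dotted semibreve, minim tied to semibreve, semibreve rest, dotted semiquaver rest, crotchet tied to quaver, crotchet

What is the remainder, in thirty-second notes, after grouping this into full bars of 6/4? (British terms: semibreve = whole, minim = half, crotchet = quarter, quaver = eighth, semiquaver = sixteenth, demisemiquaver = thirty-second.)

One bar of 6/4 = 48 thirty-second notes.
Convert each value to thirty-second notes: dotted semiquaver rest = 3; dotted semibreve rest = 48; double-dotted quaver = 7; dotted semiquaver = 3; a full sixteenth-note quintuplet (5 notes) (five quintuplet sixteenths span one quarter) = 8; a full sixteenth-note quintuplet (5 notes) (five quintuplet sixteenths span one quarter) = 8; dotted quaver = 6; dotted semibreve = 48; minim tied to semibreve (minim + semibreve) = 48; semibreve rest = 32; dotted semiquaver rest = 3; crotchet tied to quaver (crotchet + quaver) = 12; crotchet = 8.
Sum: 3 + 48 + 7 + 3 + 8 + 8 + 6 + 48 + 48 + 32 + 3 + 12 + 8 = 234.
234 ÷ 48 = 4 complete bars with 42 thirty-second notes remaining.

42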